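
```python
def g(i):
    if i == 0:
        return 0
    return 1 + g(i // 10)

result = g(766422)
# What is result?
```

Count of digits of 766422: 6

Answer: 6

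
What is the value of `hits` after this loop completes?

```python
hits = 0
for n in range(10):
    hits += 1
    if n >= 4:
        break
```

Loop breaks when n reaches 4, hits is 5
`hits` takes the values: 0 → 1 → 2 → 3 → 4 → 5

Answer: 5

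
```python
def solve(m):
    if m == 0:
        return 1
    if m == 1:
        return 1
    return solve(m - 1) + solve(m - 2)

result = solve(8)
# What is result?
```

Build up from base cases: solve(0)=1, solve(1)=1, solve(2)=2, solve(3)=3, solve(4)=5, solve(5)=8, solve(6)=13, ..., solve(8)=34

Answer: 34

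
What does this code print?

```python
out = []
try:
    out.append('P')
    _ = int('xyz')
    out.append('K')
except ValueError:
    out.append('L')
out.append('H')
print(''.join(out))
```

Execution trace: 'P' (try body) → 'L' (except ValueError) → 'H' (after the try/except). Output: PLH

Answer: PLH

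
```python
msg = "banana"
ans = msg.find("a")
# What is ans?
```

Trace:
`msg = "banana"` → msg = 'banana'
`ans = msg.find("a")` → ans = 1
So ans = 1

Answer: 1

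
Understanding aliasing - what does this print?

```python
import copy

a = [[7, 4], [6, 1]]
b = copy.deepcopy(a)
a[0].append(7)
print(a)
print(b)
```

Key concept: deep copy is fully independent.
Step by step:
`a = [[7, 4], [6, 1]]` → a = [[7, 4], [6, 1]]
`b = copy.deepcopy(a)` → b = [[7, 4], [6, 1]]
`a[0].append(7)` → a = [[7, 4, 7], [6, 1]]
`print(a)` → prints [[7, 4, 7], [6, 1]]
`print(b)` → prints [[7, 4], [6, 1]]

Answer:
[[7, 4, 7], [6, 1]]
[[7, 4], [6, 1]]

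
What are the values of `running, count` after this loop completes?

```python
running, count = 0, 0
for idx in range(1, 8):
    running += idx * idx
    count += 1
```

Sum of squares and count
`running, count` takes the values: (0, 0) → (1, 0) → (1, 1) → (5, 1) → (5, 2) → (14, 2) → (14, 3) → (30, 3) → (30, 4) → (55, 4) → (55, 5) → (91, 5) → (91, 6) → (140, 6) → (140, 7)

Answer: 140, 7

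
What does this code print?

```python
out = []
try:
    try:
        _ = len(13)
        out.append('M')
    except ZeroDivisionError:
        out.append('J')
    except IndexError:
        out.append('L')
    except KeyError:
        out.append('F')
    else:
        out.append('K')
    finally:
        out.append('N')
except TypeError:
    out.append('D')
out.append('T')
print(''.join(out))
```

Execution trace: 'N' (finally) → 'D' (outer except TypeError) → 'T' (after the try/except). Output: NDT

Answer: NDT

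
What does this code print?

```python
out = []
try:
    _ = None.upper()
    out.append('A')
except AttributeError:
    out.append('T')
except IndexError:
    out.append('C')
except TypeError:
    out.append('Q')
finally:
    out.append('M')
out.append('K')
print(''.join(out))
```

Execution trace: 'T' (except AttributeError) → 'M' (finally) → 'K' (after the try/except). Output: TMK

Answer: TMK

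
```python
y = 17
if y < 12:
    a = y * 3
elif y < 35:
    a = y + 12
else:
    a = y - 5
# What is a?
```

Trace:
`y = 17` → y = 17
`if y < 12: ...` → y < 12 is False, y < 35 is True → a = 29
So a = 29

Answer: 29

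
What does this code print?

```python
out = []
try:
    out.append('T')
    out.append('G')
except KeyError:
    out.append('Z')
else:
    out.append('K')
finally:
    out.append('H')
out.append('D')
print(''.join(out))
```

Execution trace: 'T' (try body) → 'G' (try body, no exception) → 'K' (else) → 'H' (finally) → 'D' (after the try/except). Output: TGKHD

Answer: TGKHD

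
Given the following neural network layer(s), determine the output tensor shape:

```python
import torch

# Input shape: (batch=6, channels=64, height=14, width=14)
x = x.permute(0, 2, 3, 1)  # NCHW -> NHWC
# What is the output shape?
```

Input: (6, 64, 14, 14) -> Output: (6, 14, 14, 64)

Answer: (6, 14, 14, 64)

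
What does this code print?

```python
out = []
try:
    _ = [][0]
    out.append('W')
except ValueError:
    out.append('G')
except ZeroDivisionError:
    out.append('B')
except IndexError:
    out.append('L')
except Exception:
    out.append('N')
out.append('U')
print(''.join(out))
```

Execution trace: 'L' (except IndexError) → 'U' (after the try/except). Output: LU

Answer: LU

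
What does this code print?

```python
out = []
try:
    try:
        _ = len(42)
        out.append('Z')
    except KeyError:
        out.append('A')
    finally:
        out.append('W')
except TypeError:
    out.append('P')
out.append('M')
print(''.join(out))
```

Execution trace: 'W' (finally) → 'P' (outer except TypeError) → 'M' (after the try/except). Output: WPM

Answer: WPM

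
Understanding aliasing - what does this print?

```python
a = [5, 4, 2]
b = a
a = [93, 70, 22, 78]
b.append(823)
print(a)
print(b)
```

Key concept: rebinding vs mutation: a is rebound to a new list, b still points at the original.
Step by step:
`a = [5, 4, 2]` → a = [5, 4, 2]
`b = a` → b = [5, 4, 2] (same object as a)
`a = [93, 70, 22, 78]` → a = [93, 70, 22, 78]
`b.append(823)` → b = [5, 4, 2, 823]
`print(a)` → prints [93, 70, 22, 78]
`print(b)` → prints [5, 4, 2, 823]

Answer:
[93, 70, 22, 78]
[5, 4, 2, 823]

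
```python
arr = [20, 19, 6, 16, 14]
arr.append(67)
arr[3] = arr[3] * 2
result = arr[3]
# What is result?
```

Trace:
`arr = [20, 19, 6, 16, 14]` → arr = [20, 19, 6, 16, 14]
`arr.append(67)` → arr = [20, 19, 6, 16, 14, 67]
`arr[3] = arr[3] * 2` → arr = [20, 19, 6, 32, 14, 67]
`result = arr[3]` → result = 32
So result = 32

Answer: 32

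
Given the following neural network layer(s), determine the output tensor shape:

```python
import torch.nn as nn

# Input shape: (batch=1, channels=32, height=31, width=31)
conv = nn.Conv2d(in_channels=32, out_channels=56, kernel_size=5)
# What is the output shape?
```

Input: (1, 32, 31, 31) -> Output: (1, 56, 27, 27)

Answer: (1, 56, 27, 27)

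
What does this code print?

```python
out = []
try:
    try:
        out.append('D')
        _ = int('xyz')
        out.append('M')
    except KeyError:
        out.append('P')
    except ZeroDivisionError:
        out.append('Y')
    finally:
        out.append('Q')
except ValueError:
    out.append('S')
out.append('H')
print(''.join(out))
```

Execution trace: 'D' (try body) → 'Q' (finally) → 'S' (outer except ValueError) → 'H' (after the try/except). Output: DQSH

Answer: DQSH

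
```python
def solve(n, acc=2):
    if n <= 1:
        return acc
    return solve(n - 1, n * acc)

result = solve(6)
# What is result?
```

Accumulator trace (n, acc): (6, 2) -> (5, 12) -> (4, 60) -> (3, 240) -> (2, 720) -> (1, 1440) -> return 1440

Answer: 1440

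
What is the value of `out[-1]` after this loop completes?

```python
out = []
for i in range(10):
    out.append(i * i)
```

Last element of squares 0 to 9
`out` takes the values: [] → [0] → [0, 1] → [0, 1, 4] → [0, 1, 4, 9] → [0, 1, 4, 9, 16] → [0, 1, 4, 9, 16, 25] → [0, 1, 4, 9, 16, 25, 36] → [0, 1, 4, 9, 16, 25, 36, 49] → [0, 1, 4, 9, 16, 25, 36, 49, 64] → [0, 1, 4, 9, 16, 25, 36, 49, 64, 81]
So `out[-1]` = 81

Answer: 81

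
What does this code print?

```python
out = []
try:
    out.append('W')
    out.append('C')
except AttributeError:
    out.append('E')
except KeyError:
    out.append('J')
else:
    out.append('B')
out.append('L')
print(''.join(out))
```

Execution trace: 'W' (try body) → 'C' (try body, no exception) → 'B' (else) → 'L' (after the try/except). Output: WCBL

Answer: WCBL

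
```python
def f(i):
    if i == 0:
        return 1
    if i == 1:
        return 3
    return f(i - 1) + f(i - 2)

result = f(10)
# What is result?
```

Build up from base cases: f(0)=1, f(1)=3, f(2)=4, f(3)=7, f(4)=11, f(5)=18, f(6)=29, ..., f(10)=199

Answer: 199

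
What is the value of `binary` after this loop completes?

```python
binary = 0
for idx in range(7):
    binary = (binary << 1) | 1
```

Build 7 consecutive 1-bits: 0b1111111
`binary` takes the values: 0 → 1 → 3 → 7 → 15 → 31 → 63 → 127

Answer: 127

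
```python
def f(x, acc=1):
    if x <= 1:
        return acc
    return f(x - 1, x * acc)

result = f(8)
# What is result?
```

Accumulator trace (n, acc): (8, 1) -> (7, 8) -> (6, 56) -> (5, 336) -> (4, 1680) -> (3, 6720) -> (2, 20160) -> (1, 40320) -> return 40320

Answer: 40320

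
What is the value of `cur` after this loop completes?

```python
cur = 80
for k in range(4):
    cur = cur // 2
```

Halve 4 times: 80 // 2^4 = 5
`cur` takes the values: 80 → 40 → 20 → 10 → 5

Answer: 5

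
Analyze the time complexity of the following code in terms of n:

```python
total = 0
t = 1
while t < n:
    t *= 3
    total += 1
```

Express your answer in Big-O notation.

Each loop level contributes: log n. Multiplying the contributions gives O(log n).

Answer: O(log n)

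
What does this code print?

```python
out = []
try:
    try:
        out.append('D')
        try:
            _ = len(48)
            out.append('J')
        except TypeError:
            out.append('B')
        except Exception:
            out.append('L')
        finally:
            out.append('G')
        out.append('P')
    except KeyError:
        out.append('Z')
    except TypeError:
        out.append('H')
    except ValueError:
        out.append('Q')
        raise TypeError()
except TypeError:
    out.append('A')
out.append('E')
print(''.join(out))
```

Execution trace: 'D' (try body) → 'B' (inner except TypeError) → 'G' (inner finally) → 'P' (try body, no exception) → 'E' (after the try/except). Output: DBGPE

Answer: DBGPE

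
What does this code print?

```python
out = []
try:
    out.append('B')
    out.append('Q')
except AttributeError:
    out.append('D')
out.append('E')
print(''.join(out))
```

Execution trace: 'B' (try body) → 'Q' (try body, no exception) → 'E' (after the try/except). Output: BQE

Answer: BQE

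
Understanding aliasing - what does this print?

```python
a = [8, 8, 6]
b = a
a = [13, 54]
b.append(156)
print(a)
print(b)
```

Key concept: rebinding vs mutation: a is rebound to a new list, b still points at the original.
Step by step:
`a = [8, 8, 6]` → a = [8, 8, 6]
`b = a` → b = [8, 8, 6] (same object as a)
`a = [13, 54]` → a = [13, 54]
`b.append(156)` → b = [8, 8, 6, 156]
`print(a)` → prints [13, 54]
`print(b)` → prints [8, 8, 6, 156]

Answer:
[13, 54]
[8, 8, 6, 156]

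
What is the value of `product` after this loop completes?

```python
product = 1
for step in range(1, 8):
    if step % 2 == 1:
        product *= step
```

Product of odd numbers 1 to 7
`product` takes the values: 1 → 3 → 15 → 105

Answer: 105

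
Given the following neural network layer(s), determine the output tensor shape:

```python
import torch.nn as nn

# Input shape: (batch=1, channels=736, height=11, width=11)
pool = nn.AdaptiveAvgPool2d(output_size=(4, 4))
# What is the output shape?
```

Input: (1, 736, 11, 11) -> Output: (1, 736, 4, 4)

Answer: (1, 736, 4, 4)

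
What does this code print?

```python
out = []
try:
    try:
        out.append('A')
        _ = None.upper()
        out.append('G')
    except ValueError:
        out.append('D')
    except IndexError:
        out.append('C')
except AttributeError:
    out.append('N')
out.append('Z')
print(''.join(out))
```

Execution trace: 'A' (try body) → 'N' (outer except AttributeError) → 'Z' (after the try/except). Output: ANZ

Answer: ANZ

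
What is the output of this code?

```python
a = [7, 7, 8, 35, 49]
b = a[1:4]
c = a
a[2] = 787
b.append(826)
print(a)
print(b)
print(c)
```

Key concept: slice vs alias.
Step by step:
`a = [7, 7, 8, 35, 49]` → a = [7, 7, 8, 35, 49]
`b = a[1:4]` → b = [7, 8, 35]
`c = a` → c = [7, 7, 8, 35, 49] (same object as a)
`a[2] = 787` → a = [7, 7, 787, 35, 49] (same object as c); c = [7, 7, 787, 35, 49] (same object as a)
`b.append(826)` → b = [7, 8, 35, 826]
`print(a)` → prints [7, 7, 787, 35, 49]
`print(b)` → prints [7, 8, 35, 826]
`print(c)` → prints [7, 7, 787, 35, 49]

Answer:
[7, 7, 787, 35, 49]
[7, 8, 35, 826]
[7, 7, 787, 35, 49]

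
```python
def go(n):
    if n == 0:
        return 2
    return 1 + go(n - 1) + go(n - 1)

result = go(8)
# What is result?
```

go(n) = 1 + 2·go(n-1), go(0)=2. Closed form: (2+1)·2^8 - 1 = 767.

Answer: 767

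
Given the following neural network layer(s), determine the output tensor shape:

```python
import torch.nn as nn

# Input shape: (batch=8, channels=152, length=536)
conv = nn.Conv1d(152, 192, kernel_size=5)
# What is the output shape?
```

Input: (8, 152, 536) -> Output: (8, 192, 532)

Answer: (8, 192, 532)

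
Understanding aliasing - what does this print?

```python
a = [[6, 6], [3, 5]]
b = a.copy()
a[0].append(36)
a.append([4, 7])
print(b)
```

Key concept: shallow copy with nested lists.
Step by step:
`a = [[6, 6], [3, 5]]` → a = [[6, 6], [3, 5]]
`b = a.copy()` → b = [[6, 6], [3, 5]]
`a[0].append(36)` → a = [[6, 6, 36], [3, 5]]; b = [[6, 6, 36], [3, 5]]
`a.append([4, 7])` → a = [[6, 6, 36], [3, 5], [4, 7]]
`print(b)` → prints [[6, 6, 36], [3, 5]]

Answer: [[6, 6, 36], [3, 5]]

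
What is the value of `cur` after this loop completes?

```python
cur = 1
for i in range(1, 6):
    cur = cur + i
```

Start at 1, add 1 through 5
`cur` takes the values: 1 → 2 → 4 → 7 → 11 → 16

Answer: 16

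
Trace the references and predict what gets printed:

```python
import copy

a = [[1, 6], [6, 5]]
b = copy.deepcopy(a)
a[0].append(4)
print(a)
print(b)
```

Key concept: deep copy is fully independent.
Step by step:
`a = [[1, 6], [6, 5]]` → a = [[1, 6], [6, 5]]
`b = copy.deepcopy(a)` → b = [[1, 6], [6, 5]]
`a[0].append(4)` → a = [[1, 6, 4], [6, 5]]
`print(a)` → prints [[1, 6, 4], [6, 5]]
`print(b)` → prints [[1, 6], [6, 5]]

Answer:
[[1, 6, 4], [6, 5]]
[[1, 6], [6, 5]]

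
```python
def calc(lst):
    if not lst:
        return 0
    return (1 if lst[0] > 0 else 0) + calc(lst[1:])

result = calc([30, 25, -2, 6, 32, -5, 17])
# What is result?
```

Count of positive elements in [30, 25, -2, 6, 32, -5, 17] = 5

Answer: 5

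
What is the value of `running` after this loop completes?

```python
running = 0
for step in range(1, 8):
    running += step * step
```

Sum of squares 1² to 7² = 140
`running` takes the values: 0 → 1 → 5 → 14 → 30 → 55 → 91 → 140

Answer: 140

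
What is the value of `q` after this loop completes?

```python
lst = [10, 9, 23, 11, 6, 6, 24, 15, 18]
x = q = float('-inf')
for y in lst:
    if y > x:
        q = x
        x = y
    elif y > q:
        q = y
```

Second largest (with repeats) in [10, 9, 23, 11, 6, 6, 24, 15, 18]
`q` takes the values: -inf → 9 → 10 → 11 → 23

Answer: 23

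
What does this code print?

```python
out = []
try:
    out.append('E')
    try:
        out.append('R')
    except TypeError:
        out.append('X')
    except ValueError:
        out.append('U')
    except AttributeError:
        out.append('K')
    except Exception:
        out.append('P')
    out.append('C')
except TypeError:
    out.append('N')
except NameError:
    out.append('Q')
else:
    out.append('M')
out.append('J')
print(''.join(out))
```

Execution trace: 'E' (try body) → 'R' (inner try body, no exception) → 'C' (try body, no exception) → 'M' (else) → 'J' (after the try/except). Output: ERCMJ

Answer: ERCMJ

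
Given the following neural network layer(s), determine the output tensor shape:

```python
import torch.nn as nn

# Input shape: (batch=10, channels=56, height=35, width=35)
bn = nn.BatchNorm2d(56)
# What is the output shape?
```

Input: (10, 56, 35, 35) -> Output: (10, 56, 35, 35)

Answer: (10, 56, 35, 35)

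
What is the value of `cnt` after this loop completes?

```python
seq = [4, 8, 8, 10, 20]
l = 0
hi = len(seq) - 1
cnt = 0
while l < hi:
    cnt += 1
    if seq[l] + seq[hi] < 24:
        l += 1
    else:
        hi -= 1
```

Steps to find pair summing to 24
`cnt` takes the values: 0 → 1 → 2 → 3 → 4

Answer: 4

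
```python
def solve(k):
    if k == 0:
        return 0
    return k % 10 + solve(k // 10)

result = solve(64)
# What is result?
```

Sum of digits of 64: 4 + 6 = 10

Answer: 10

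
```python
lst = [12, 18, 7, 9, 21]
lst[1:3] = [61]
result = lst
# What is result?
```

Trace:
`lst = [12, 18, 7, 9, 21]` → lst = [12, 18, 7, 9, 21]
`lst[1:3] = [61]` → lst = [12, 61, 9, 21]
`result = lst` → result = [12, 61, 9, 21]
So result = [12, 61, 9, 21]

Answer: [12, 61, 9, 21]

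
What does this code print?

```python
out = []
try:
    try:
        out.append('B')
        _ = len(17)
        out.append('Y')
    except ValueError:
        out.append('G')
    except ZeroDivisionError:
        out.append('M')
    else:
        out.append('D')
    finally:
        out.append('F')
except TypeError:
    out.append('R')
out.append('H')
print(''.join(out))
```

Execution trace: 'B' (inner try body) → 'F' (inner finally) → 'R' (outer except TypeError) → 'H' (after the try/except). Output: BFRH

Answer: BFRH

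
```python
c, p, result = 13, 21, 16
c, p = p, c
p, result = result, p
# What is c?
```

Trace:
`c, p, result = 13, 21, 16` → c = 13; p = 21; result = 16
`c, p = p, c` → c = 21; p = 13
`p, result = result, p` → p = 16; result = 13
So c = 21

Answer: 21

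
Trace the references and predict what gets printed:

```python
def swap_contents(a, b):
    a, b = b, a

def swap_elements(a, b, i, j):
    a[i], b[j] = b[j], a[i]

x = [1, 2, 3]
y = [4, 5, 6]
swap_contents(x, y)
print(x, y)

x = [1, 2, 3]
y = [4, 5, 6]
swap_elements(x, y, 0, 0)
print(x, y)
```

Key concept: parameter rebinding vs mutation.
Step by step:
`x = [1, 2, 3]` → x = [1, 2, 3]
`y = [4, 5, 6]` → y = [4, 5, 6]
`swap_contents(x, y)` → no visible change to tracked variables
`print(x, y)` → prints [1, 2, 3] [4, 5, 6]
`x = [1, 2, 3]` → x = [1, 2, 3]
`y = [4, 5, 6]` → y = [4, 5, 6]
`swap_elements(x, y, 0, 0)` → x = [4, 2, 3]; y = [1, 5, 6]
`print(x, y)` → prints [4, 2, 3] [1, 5, 6]

Answer:
[1, 2, 3] [4, 5, 6]
[4, 2, 3] [1, 5, 6]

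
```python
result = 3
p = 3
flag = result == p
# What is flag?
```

Trace:
`result = 3` → result = 3
`p = 3` → p = 3
`flag = result == p` → flag = True
So flag = True

Answer: True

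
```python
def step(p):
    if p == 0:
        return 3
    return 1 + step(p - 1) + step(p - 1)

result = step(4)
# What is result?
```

step(p) = 1 + 2·step(p-1), step(0)=3. Closed form: (3+1)·2^4 - 1 = 63.

Answer: 63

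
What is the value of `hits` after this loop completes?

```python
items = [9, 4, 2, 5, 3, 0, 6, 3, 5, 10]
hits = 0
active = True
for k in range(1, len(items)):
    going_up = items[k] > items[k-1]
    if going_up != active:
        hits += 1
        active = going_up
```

Count direction changes in [9, 4, 2, 5, 3, 0, 6, 3, 5, 10]
`hits` takes the values: 0 → 1 → 2 → 3 → 4 → 5 → 6

Answer: 6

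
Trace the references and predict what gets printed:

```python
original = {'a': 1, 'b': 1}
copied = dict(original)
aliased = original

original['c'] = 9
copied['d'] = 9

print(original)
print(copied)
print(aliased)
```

Key concept: dict() creates copy, assignment creates alias.
Step by step:
`original = {'a': 1, 'b': 1}` → original = {'a': 1, 'b': 1}
`copied = dict(original)` → copied = {'a': 1, 'b': 1}
`aliased = original` → aliased = {'a': 1, 'b': 1} (same object as original)
`original['c'] = 9` → original = {'a': 1, 'b': 1, 'c': 9} (same object as aliased); aliased = {'a': 1, 'b': 1, 'c': 9} (same object as original)
`copied['d'] = 9` → copied = {'a': 1, 'b': 1, 'd': 9}
`print(original)` → prints {'a': 1, 'b': 1, 'c': 9}
`print(copied)` → prints {'a': 1, 'b': 1, 'd': 9}
`print(aliased)` → prints {'a': 1, 'b': 1, 'c': 9}

Answer:
{'a': 1, 'b': 1, 'c': 9}
{'a': 1, 'b': 1, 'd': 9}
{'a': 1, 'b': 1, 'c': 9}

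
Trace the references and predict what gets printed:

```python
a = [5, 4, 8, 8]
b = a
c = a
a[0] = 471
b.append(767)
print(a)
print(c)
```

Key concept: multiple aliases.
Step by step:
`a = [5, 4, 8, 8]` → a = [5, 4, 8, 8]
`b = a` → b = [5, 4, 8, 8] (same object as a)
`c = a` → c = [5, 4, 8, 8] (same object as a, b)
`a[0] = 471` → a = [471, 4, 8, 8] (same object as b, c); b = [471, 4, 8, 8] (same object as a, c); c = [471, 4, 8, 8] (same object as a, b)
`b.append(767)` → a = [471, 4, 8, 8, 767] (same object as b, c); b = [471, 4, 8, 8, 767] (same object as a, c); c = [471, 4, 8, 8, 767] (same object as a, b)
`print(a)` → prints [471, 4, 8, 8, 767]
`print(c)` → prints [471, 4, 8, 8, 767]

Answer:
[471, 4, 8, 8, 767]
[471, 4, 8, 8, 767]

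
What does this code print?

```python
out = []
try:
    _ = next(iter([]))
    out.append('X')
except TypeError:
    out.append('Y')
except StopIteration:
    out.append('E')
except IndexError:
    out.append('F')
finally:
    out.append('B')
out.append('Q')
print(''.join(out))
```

Execution trace: 'E' (except StopIteration) → 'B' (finally) → 'Q' (after the try/except). Output: EBQ

Answer: EBQ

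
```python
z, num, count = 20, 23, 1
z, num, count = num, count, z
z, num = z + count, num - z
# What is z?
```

Trace:
`z, num, count = 20, 23, 1` → z = 20; num = 23; count = 1
`z, num, count = num, count, z` → z = 23; num = 1; count = 20
`z, num = z + count, num - z` → z = 43; num = -22
So z = 43

Answer: 43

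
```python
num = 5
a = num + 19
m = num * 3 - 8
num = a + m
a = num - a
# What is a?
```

Trace:
`num = 5` → num = 5
`a = num + 19` → a = 24
`m = num * 3 - 8` → m = 7
`num = a + m` → num = 31
`a = num - a` → a = 7
So a = 7

Answer: 7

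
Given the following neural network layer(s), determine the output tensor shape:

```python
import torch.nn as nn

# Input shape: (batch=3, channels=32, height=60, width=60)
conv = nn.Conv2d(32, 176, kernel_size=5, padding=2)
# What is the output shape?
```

Input: (3, 32, 60, 60) -> Output: (3, 176, 60, 60)

Answer: (3, 176, 60, 60)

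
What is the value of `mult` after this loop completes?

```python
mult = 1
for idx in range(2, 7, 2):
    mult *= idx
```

Product of even numbers 2 to 6
`mult` takes the values: 1 → 2 → 8 → 48

Answer: 48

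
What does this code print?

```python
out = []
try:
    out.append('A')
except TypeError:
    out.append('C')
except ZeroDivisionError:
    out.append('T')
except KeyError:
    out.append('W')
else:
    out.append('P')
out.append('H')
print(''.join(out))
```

Execution trace: 'A' (try body, no exception) → 'P' (else) → 'H' (after the try/except). Output: APH

Answer: APH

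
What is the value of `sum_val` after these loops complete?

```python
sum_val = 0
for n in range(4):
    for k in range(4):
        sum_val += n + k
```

Sum of all n+k for n,k in 4x4
`sum_val` takes the values: 0 → 1 → 3 → 6 → 7 → 9 → 12 → 16 → 18 → 21 → 25 → 30 → 33 → 37 → 42 → 48

Answer: 48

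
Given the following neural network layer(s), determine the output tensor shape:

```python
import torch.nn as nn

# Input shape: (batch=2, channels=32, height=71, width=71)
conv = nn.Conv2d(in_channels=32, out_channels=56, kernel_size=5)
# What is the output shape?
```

Input: (2, 32, 71, 71) -> Output: (2, 56, 67, 67)

Answer: (2, 56, 67, 67)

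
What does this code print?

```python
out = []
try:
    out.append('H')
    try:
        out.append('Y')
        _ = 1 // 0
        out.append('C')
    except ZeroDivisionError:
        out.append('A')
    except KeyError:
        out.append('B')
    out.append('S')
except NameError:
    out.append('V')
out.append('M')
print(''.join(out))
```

Execution trace: 'H' (try body) → 'Y' (inner try body) → 'A' (inner except ZeroDivisionError) → 'S' (try body, no exception) → 'M' (after the try/except). Output: HYASM

Answer: HYASM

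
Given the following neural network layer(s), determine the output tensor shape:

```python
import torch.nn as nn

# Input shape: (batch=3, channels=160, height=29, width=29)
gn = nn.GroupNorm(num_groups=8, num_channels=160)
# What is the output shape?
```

Input: (3, 160, 29, 29) -> Output: (3, 160, 29, 29)

Answer: (3, 160, 29, 29)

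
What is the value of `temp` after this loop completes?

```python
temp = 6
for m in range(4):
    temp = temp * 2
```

Multiply by 2, 4 times: 6 * 2^4 = 96
`temp` takes the values: 6 → 12 → 24 → 48 → 96

Answer: 96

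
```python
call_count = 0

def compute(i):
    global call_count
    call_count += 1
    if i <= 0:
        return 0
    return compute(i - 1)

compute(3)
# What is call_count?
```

Linear recursion stepping by 1: 4 calls from i=3 down to ≤0.

Answer: 4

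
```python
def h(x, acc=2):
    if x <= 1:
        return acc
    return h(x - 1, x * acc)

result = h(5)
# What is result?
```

Accumulator trace (n, acc): (5, 2) -> (4, 10) -> (3, 40) -> (2, 120) -> (1, 240) -> return 240

Answer: 240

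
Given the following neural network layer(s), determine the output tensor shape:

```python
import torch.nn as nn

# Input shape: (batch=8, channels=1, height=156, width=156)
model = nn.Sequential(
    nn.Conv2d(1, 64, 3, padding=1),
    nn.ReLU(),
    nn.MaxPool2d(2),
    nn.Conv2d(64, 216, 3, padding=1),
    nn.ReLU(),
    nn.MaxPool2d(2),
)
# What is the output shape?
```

Input: (8, 1, 156, 156) -> after first Conv2d: (8, 64, 156, 156) -> after first MaxPool2d: (8, 64, 78, 78) -> after second Conv2d: (8, 216, 78, 78) -> Output: (8, 216, 39, 39)

Answer: (8, 216, 39, 39)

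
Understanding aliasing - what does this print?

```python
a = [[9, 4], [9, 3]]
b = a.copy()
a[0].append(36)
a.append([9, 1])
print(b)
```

Key concept: shallow copy with nested lists.
Step by step:
`a = [[9, 4], [9, 3]]` → a = [[9, 4], [9, 3]]
`b = a.copy()` → b = [[9, 4], [9, 3]]
`a[0].append(36)` → a = [[9, 4, 36], [9, 3]]; b = [[9, 4, 36], [9, 3]]
`a.append([9, 1])` → a = [[9, 4, 36], [9, 3], [9, 1]]
`print(b)` → prints [[9, 4, 36], [9, 3]]

Answer: [[9, 4, 36], [9, 3]]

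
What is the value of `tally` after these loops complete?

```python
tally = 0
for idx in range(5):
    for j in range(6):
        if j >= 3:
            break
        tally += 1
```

Inner breaks at 3, outer runs 5 times
`tally` takes the values: 0 → 1 → 2 → 3 → 4 → 5 → 6 → 7 → 8 → 9 → 10 → 11 → 12 → 13 → 14 → 15

Answer: 15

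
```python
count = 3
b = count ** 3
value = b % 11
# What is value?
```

Trace:
`count = 3` → count = 3
`b = count ** 3` → b = 27
`value = b % 11` → value = 5
So value = 5

Answer: 5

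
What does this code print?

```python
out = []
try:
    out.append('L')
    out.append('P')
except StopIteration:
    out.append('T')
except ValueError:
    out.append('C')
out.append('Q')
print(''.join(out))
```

Execution trace: 'L' (try body) → 'P' (try body, no exception) → 'Q' (after the try/except). Output: LPQ

Answer: LPQ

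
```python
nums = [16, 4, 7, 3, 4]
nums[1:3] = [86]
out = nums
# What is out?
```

Trace:
`nums = [16, 4, 7, 3, 4]` → nums = [16, 4, 7, 3, 4]
`nums[1:3] = [86]` → nums = [16, 86, 3, 4]
`out = nums` → out = [16, 86, 3, 4]
So out = [16, 86, 3, 4]

Answer: [16, 86, 3, 4]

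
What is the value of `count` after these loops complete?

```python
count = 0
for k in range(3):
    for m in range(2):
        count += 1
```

3 * 2 = 6
`count` takes the values: 0 → 1 → 2 → 3 → 4 → 5 → 6

Answer: 6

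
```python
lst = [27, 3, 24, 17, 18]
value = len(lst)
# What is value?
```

Trace:
`lst = [27, 3, 24, 17, 18]` → lst = [27, 3, 24, 17, 18]
`value = len(lst)` → value = 5
So value = 5

Answer: 5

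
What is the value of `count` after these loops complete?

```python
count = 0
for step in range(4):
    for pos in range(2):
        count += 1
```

4 * 2 = 8
`count` takes the values: 0 → 1 → 2 → 3 → 4 → 5 → 6 → 7 → 8

Answer: 8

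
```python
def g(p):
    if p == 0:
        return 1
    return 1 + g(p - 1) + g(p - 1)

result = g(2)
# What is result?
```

g(p) = 1 + 2·g(p-1), g(0)=1. Closed form: (1+1)·2^2 - 1 = 7.

Answer: 7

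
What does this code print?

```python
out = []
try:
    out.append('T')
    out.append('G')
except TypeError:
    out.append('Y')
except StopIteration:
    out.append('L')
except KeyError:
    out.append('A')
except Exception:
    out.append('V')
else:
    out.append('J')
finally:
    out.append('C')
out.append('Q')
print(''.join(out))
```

Execution trace: 'T' (try body) → 'G' (try body, no exception) → 'J' (else) → 'C' (finally) → 'Q' (after the try/except). Output: TGJCQ

Answer: TGJCQ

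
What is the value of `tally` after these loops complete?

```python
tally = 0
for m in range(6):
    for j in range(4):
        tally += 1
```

6 * 4 = 24
`tally` takes the values: 0 → 1 → 2 → 3 → 4 → 5 → 6 → 7 → 8 → 9 → 10 → 11 → 12 → 13 → 14 → 15 → 16 → 17 → 18 → 19 → 20 → 21 → 22 → 23 → 24

Answer: 24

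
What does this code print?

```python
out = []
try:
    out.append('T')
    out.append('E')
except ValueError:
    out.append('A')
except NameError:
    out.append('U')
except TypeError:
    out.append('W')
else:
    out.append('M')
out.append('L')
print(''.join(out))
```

Execution trace: 'T' (try body) → 'E' (try body, no exception) → 'M' (else) → 'L' (after the try/except). Output: TEML

Answer: TEML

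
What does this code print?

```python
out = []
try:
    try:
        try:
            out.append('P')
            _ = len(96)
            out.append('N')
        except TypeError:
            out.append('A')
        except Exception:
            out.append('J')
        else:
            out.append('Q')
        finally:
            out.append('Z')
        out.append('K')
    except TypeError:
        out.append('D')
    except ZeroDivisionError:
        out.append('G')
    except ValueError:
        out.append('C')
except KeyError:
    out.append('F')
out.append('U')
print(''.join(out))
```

Execution trace: 'P' (inner try body) → 'A' (inner except TypeError) → 'Z' (inner finally) → 'K' (try body, no exception) → 'U' (after the try/except). Output: PAZKU

Answer: PAZKU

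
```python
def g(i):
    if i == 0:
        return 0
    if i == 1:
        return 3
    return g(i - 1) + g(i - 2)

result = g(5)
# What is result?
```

Build up from base cases: g(0)=0, g(1)=3, g(2)=3, g(3)=6, g(4)=9, g(5)=15

Answer: 15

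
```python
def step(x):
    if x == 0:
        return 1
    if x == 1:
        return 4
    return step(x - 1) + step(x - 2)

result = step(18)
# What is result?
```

Build up from base cases: step(0)=1, step(1)=4, step(2)=5, step(3)=9, step(4)=14, step(5)=23, step(6)=37, ..., step(18)=11933

Answer: 11933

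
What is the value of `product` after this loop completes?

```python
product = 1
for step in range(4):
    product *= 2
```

2^4 = 16
`product` takes the values: 1 → 2 → 4 → 8 → 16

Answer: 16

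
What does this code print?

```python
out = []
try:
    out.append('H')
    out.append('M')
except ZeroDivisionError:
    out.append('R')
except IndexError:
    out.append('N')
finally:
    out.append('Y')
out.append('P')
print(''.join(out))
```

Execution trace: 'H' (try body) → 'M' (try body, no exception) → 'Y' (finally) → 'P' (after the try/except). Output: HMYP

Answer: HMYP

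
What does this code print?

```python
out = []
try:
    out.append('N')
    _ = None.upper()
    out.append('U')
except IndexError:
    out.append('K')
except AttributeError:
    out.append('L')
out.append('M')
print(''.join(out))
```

Execution trace: 'N' (try body) → 'L' (except AttributeError) → 'M' (after the try/except). Output: NLM

Answer: NLM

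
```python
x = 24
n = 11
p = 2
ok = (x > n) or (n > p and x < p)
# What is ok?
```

Trace:
`x = 24` → x = 24
`n = 11` → n = 11
`p = 2` → p = 2
`ok = (x > n) or (n > p and x < p)` → ok = True
So ok = True

Answer: True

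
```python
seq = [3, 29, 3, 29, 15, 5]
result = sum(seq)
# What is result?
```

Trace:
`seq = [3, 29, 3, 29, 15, 5]` → seq = [3, 29, 3, 29, 15, 5]
`result = sum(seq)` → result = 84
So result = 84

Answer: 84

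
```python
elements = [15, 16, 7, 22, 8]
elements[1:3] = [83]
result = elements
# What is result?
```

Trace:
`elements = [15, 16, 7, 22, 8]` → elements = [15, 16, 7, 22, 8]
`elements[1:3] = [83]` → elements = [15, 83, 22, 8]
`result = elements` → result = [15, 83, 22, 8]
So result = [15, 83, 22, 8]

Answer: [15, 83, 22, 8]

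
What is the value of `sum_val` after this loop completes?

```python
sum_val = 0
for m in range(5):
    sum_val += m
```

Sum of 0 to 4 = 10
`sum_val` takes the values: 0 → 1 → 3 → 6 → 10

Answer: 10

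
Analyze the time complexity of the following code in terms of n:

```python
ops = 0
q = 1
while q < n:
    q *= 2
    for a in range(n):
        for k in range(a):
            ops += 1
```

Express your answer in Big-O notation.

Each loop level contributes: log n × n × n. Multiplying the contributions gives O(n^2 log n).

Answer: O(n^2 log n)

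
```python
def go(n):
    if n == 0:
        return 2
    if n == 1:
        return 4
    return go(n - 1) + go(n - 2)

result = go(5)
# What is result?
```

Build up from base cases: go(0)=2, go(1)=4, go(2)=6, go(3)=10, go(4)=16, go(5)=26

Answer: 26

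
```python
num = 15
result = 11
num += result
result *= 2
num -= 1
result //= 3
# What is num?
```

Trace:
`num = 15` → num = 15
`result = 11` → result = 11
`num += result` → num = 26
`result *= 2` → result = 22
`num -= 1` → num = 25
`result //= 3` → result = 7
So num = 25

Answer: 25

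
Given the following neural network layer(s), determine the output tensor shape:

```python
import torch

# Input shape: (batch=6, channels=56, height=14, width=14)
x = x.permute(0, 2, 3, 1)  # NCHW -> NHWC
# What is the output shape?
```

Input: (6, 56, 14, 14) -> Output: (6, 14, 14, 56)

Answer: (6, 14, 14, 56)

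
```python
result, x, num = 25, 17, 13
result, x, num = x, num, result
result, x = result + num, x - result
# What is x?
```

Trace:
`result, x, num = 25, 17, 13` → result = 25; x = 17; num = 13
`result, x, num = x, num, result` → result = 17; x = 13; num = 25
`result, x = result + num, x - result` → result = 42; x = -4
So x = -4

Answer: -4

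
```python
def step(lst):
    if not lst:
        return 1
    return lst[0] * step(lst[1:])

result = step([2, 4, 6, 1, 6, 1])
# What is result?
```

Product over [2, 4, 6, 1, 6, 1] = 2 * 4 * 6 * 1 * 6 * 1 = 288

Answer: 288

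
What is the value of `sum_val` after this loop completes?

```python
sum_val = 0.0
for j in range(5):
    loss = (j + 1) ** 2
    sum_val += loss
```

Sum of squared losses 1² + 2² + ... + 5²
`sum_val` takes the values: 0.0 → 1.0 → 5.0 → 14.0 → 30.0 → 55.0

Answer: 55.0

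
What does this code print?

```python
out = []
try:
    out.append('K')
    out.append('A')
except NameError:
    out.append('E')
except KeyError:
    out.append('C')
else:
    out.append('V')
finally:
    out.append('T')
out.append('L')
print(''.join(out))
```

Execution trace: 'K' (try body) → 'A' (try body, no exception) → 'V' (else) → 'T' (finally) → 'L' (after the try/except). Output: KAVTL

Answer: KAVTL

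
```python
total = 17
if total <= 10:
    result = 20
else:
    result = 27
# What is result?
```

Trace:
`total = 17` → total = 17
`if total <= 10: ...` → total <= 10 is False, take else branch → result = 27
So result = 27

Answer: 27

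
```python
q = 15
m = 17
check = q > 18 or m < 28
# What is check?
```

Trace:
`q = 15` → q = 15
`m = 17` → m = 17
`check = q > 18 or m < 28` → check = True
So check = True

Answer: True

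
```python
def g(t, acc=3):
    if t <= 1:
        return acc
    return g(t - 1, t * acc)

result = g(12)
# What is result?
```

Accumulator trace (n, acc): (12, 3) -> (11, 36) -> (10, 396) -> (9, 3960) -> (8, 35640) -> (7, 285120) -> (6, 1995840) -> (5, 11975040) -> (4, 59875200) -> (3, 239500800) -> (2, 718502400) -> (1, 1437004800) -> return 1437004800

Answer: 1437004800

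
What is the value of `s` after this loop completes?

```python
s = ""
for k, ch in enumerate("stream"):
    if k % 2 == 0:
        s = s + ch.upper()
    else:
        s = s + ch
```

Uppercase even positions in 'stream'
`s` takes the values: "" → "S" → "St" → "StR" → "StRe" → "StReA" → "StReAm"

Answer: "StReAm"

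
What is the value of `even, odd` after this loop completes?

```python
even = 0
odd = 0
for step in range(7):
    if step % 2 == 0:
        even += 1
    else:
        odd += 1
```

Count evens and odds in range(7)
`even, odd` takes the values: (0, 0) → (1, 0) → (1, 1) → (2, 1) → (2, 2) → (3, 2) → (3, 3) → (4, 3)

Answer: 4, 3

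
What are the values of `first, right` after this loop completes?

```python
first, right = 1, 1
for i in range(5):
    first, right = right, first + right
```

Fibonacci: after 5 iterations
`first, right` takes the values: (1, 1) → (1, 2) → (2, 3) → (3, 5) → (5, 8) → (8, 13)

Answer: 8, 13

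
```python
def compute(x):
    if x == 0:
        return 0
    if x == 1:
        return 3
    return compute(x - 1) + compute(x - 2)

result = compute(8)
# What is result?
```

Build up from base cases: compute(0)=0, compute(1)=3, compute(2)=3, compute(3)=6, compute(4)=9, compute(5)=15, compute(6)=24, ..., compute(8)=63

Answer: 63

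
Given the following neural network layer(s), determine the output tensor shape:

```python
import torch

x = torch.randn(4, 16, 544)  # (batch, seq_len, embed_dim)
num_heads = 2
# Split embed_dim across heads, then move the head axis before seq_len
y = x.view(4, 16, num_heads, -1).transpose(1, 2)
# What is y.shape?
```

Input: (4, 16, 544) -> head_dim = 544 // 2 = 272; after view: (4, 16, 2, 272) -> after transpose(1, 2): (4, 2, 16, 272) -> Output: (4, 2, 16, 272)

Answer: (4, 2, 16, 272)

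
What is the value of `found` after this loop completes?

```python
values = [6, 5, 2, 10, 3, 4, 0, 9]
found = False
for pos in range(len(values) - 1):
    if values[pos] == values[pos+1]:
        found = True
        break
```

Check consecutive duplicates in [6, 5, 2, 10, 3, 4, 0, 9]
`found` takes the values: False

Answer: False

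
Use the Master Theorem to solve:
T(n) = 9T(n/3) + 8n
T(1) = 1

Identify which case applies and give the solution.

a=9, b=3, f(n)=8n. log_3(9) = 2. Since c=1 < 2, Case 1 applies: T(n) = Θ(n^log_b(a)) = O(n^2).

Answer: O(n^2) - Case 1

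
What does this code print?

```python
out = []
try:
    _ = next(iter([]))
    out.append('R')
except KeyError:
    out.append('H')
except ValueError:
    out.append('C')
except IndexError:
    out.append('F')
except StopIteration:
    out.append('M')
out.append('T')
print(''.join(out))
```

Execution trace: 'M' (except StopIteration) → 'T' (after the try/except). Output: MT

Answer: MT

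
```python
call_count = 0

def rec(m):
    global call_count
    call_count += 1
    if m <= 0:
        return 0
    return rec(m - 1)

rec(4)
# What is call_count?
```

Linear recursion stepping by 1: 5 calls from m=4 down to ≤0.

Answer: 5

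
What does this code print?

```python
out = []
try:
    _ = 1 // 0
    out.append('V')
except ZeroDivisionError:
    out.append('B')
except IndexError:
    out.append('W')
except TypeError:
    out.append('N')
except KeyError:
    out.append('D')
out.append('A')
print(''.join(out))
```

Execution trace: 'B' (except ZeroDivisionError) → 'A' (after the try/except). Output: BA

Answer: BA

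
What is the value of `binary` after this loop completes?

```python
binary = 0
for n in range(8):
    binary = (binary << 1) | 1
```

Build 8 consecutive 1-bits: 0b11111111
`binary` takes the values: 0 → 1 → 3 → 7 → 15 → 31 → 63 → 127 → 255

Answer: 255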